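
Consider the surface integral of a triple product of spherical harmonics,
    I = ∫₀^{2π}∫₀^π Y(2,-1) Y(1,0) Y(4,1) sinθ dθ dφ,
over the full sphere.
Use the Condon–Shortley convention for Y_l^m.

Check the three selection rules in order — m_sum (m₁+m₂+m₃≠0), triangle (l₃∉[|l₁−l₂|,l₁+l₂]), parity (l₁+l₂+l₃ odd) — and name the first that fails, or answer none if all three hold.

azimuthal sum: -1 + 0 + 1 = 0  ✓
1 ≤ 4 ≤ 3 (triangle on l)  ✗
L = 2 + 1 + 4 = 7 (odd)

triangle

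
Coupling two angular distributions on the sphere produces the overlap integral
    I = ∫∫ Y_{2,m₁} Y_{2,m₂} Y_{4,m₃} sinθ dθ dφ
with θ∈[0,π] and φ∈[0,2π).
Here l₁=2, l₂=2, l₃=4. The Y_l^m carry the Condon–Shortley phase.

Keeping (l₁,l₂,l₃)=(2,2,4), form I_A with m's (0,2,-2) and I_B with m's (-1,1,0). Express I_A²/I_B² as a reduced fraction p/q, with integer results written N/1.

Same 2,2,4: normalisation and zero-m 3j drop out of the ratio.
A: Δ: 0! 4! 4! / 9! → 1/630; sum: t=0:+1/96 = 1/96; 3j²(2 2 4; 0 2 -2) = Δ·Π!·Σ² = 1/42  (sign +1)
B: Δ: 0! 4! 4! / 9! → 1/630; sum: t=0:+1/36 = 1/36; 3j²(2 2 4; -1 1 0) = Δ·Π!·Σ² = 8/315  (sign +1)
I_A²/I_B² = (1/42)/(8/315) = 15/16

15/16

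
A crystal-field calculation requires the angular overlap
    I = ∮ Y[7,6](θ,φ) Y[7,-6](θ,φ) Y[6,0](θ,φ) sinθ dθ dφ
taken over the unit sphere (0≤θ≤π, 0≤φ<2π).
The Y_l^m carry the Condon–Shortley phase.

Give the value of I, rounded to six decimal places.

0.157447

m-sum 0 ✓  L=20 even ✓  0≤6≤14 ✓
Π(2lᵢ+1) = 15×15×13 = 2925
triangle coeff Δ(7,7,6) = 1/2444321880
Σ_t [1,7]: t=1:−1/2612736000 t=2:+1/20736000 t=3:−1/1658880 t=4:+1/746496 t=5:−1/1658880 t=6:+1/20736000 t=7:−1/2612736000 = 1/4354560
(3j)²=1000/138567 [(7 7 6; 0 0 0)], sign=+1
Σ_t [0,1]: t=0:+1/580608000 t=1:−1/2612736000 = 1/746496000
(3j)²=143/9690 [(7 7 6; 6 -6 0)], sign=+1
⇒ 4πI² = 32500/104329
I = (+1)√(32500/104329/(4π)) = 0.15744694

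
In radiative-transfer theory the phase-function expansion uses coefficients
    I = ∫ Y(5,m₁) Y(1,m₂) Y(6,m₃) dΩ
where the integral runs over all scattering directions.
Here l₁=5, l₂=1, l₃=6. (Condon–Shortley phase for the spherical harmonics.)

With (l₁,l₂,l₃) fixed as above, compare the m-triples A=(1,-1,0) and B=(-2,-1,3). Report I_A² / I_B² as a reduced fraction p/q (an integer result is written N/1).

Shared (l₁,l₂,l₃)=(5,1,6): N and (l;000)² cancel in I_A²/I_B².
A: Δ = 0!·10!·2!/13! = 1/858; Racah Σ t=0..0: t=0:+1/34560 = 1/34560; ⇒ 3j(5 1 6; 1 -1 0)² = 5/286, sgn +1
B: Δ = 0!·10!·2!/13! = 1/858; Racah Σ t=0..0: t=0:+1/60480 = 1/60480; ⇒ 3j(5 1 6; -2 -1 3)² = 6/143, sgn -1
I_A²/I_B² = (5/286)/(6/143) = 5/12

5/12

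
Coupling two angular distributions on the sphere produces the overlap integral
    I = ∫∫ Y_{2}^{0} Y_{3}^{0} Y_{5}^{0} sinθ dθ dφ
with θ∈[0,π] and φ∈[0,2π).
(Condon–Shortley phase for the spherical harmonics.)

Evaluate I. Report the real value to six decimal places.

0.239615

Rules hold: Σm=0, L=10 even, 1≤5≤5.
N = 5·7·11 = 385
Δ = 0!·4!·6!/11! = 1/2310
Racah Σ t=0..0: t=0:+1/144 = 1/144
⇒ 3j(2 3 5; 0 0 0)² = 10/231, sgn -1
(m-triple is (0,0,0) — same symbol as above.)
4πI² = N·(3j₀)²·(3jₘ)² = 500/693
I = +1·√(0.721501/4π) = 0.23961470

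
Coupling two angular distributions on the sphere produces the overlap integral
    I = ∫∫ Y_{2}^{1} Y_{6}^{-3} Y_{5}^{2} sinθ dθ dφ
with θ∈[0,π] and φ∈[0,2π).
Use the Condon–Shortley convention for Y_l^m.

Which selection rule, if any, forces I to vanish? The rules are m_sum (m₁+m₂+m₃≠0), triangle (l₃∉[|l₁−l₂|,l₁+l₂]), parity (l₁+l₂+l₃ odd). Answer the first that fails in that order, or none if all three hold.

Σmᵢ = 0  ✓
l₃∈[|l₁−l₂|,l₁+l₂]=[4,8], have l₃=5  ✓
Σlᵢ = 13 ⇒ odd  ✗

parity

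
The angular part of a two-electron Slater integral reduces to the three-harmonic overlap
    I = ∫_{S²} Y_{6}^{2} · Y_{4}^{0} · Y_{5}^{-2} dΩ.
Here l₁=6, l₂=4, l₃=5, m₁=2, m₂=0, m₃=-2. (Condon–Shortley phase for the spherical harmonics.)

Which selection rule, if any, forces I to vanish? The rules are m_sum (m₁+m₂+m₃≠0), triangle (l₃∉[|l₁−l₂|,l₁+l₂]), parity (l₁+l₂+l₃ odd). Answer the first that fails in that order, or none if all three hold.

azimuthal sum: 2 + 0 − 2 = 0  ✓
2 ≤ 5 ≤ 10 (triangle on l)  ✓
L = 6 + 4 + 5 = 15 (odd)  ✗

parity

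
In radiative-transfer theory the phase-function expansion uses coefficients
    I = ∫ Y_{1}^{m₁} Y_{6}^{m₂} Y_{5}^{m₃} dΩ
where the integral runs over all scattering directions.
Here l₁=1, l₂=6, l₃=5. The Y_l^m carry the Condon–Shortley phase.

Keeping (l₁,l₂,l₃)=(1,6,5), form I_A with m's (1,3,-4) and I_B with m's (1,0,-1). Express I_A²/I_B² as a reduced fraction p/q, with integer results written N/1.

Shared (l₁,l₂,l₃)=(1,6,5): N and (l;000)² cancel in I_A²/I_B².
A: Δ = 2!·0!·10!/13! = 1/858; Racah Σ t=0..0: t=0:+1/725760 = 1/725760; ⇒ 3j(1 6 5; 1 3 -4)² = 1/286, sgn -1
B: Δ = 2!·0!·10!/13! = 1/858; Racah Σ t=0..0: t=0:+1/34560 = 1/34560; ⇒ 3j(1 6 5; 1 0 -1)² = 5/286, sgn +1
I_A²/I_B² = (1/286)/(5/286) = 1/5

1/5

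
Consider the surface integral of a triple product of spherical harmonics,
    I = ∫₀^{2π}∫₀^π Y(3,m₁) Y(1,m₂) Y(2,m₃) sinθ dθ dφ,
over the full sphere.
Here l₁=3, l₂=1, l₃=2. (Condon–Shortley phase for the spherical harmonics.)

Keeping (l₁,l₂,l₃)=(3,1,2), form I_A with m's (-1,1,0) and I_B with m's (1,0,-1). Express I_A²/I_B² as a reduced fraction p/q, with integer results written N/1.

3/4

Shared (l₁,l₂,l₃)=(3,1,2): N and (l;000)² cancel in I_A²/I_B².
A: Δ = 2!·4!·0!/7! = 1/105; Racah Σ t=2..2: t=2:+1/8 = 1/8; ⇒ 3j(3 1 2; -1 1 0)² = 2/35, sgn +1
B: Δ = 2!·4!·0!/7! = 1/105; Racah Σ t=1..1: t=1:−1/6 = -1/6; ⇒ 3j(3 1 2; 1 0 -1)² = 8/105, sgn +1
I_A²/I_B² = (2/35)/(8/105) = 3/4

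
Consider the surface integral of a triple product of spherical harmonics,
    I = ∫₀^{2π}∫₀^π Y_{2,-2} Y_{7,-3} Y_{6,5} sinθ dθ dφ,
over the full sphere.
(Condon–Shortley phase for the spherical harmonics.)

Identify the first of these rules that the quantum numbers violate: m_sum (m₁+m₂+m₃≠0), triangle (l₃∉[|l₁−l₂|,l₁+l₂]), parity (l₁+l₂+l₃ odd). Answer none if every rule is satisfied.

parity

azimuthal sum: -2 − 3 + 5 = 0  ✓
5 ≤ 6 ≤ 9 (triangle on l)  ✓
L = 2 + 7 + 6 = 15 (odd)  ✗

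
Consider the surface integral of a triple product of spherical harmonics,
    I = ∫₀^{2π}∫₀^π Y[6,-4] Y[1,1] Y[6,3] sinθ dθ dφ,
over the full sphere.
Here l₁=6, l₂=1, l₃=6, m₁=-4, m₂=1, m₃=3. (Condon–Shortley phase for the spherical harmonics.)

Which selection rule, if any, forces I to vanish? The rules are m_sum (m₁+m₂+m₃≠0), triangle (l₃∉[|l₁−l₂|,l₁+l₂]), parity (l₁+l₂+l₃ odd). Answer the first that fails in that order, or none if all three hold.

azimuthal sum: -4 + 1 + 3 = 0  ✓
5 ≤ 6 ≤ 7 (triangle on l)  ✓
L = 6 + 1 + 6 = 13 (odd)  ✗

parity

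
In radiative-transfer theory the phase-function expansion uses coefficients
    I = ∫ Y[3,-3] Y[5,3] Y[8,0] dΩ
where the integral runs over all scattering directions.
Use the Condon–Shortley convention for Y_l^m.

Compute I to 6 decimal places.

0.022216

Rules hold: Σm=0, L=16 even, 2≤8≤8.
N = 7·11·17 = 1309
Δ = 0!·6!·10!/17! = 1/136136
Racah Σ t=0..0: t=0:+1/518400 = 1/518400
⇒ 3j(3 5 8; 0 0 0)² = 56/2431, sgn +1
Racah Σ t=0..0: t=0:+1/58060800 = 1/58060800
⇒ 3j(3 5 8; -3 3 0)² = 1/4862, sgn +1
4πI² = N·(3j₀)²·(3jₘ)² = 196/31603
I = +1·√(0.00620194/4π) = 0.02221565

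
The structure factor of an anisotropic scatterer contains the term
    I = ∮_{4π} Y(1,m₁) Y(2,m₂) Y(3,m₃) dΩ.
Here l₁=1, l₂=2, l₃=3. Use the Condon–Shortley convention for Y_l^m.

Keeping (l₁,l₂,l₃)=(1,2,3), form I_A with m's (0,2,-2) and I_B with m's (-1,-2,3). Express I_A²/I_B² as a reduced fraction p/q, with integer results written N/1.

l's match ⇒ only the (l;m) 3-j factors differ between A and B.
A: triangle coeff Δ(1,2,3) = 1/105; Σ_t [0,0]: t=0:+1/24 = 1/24; (3j)²=1/21 [(1 2 3; 0 2 -2)], sign=-1
B: triangle coeff Δ(1,2,3) = 1/105; Σ_t [0,0]: t=0:+1/48 = 1/48; (3j)²=1/7 [(1 2 3; -1 -2 3)], sign=+1
I_A²/I_B² = (1/21)/(1/7) = 1/3

1/3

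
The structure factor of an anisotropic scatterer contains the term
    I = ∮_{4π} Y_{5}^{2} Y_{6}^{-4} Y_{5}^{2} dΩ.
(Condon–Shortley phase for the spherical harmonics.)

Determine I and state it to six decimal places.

Rules hold: Σm=0, L=16 even, 1≤5≤11.
N = 11·13·11 = 1573
Δ = 6!·4!·6!/17! = 1/28588560
Racah Σ t=1..5: t=1:−1/345600 t=2:+1/13824 t=3:−1/5184 t=4:+1/13824 t=5:−1/345600 = -7/129600
⇒ 3j(5 6 5; 0 0 0)² = 80/7293, sgn +1
Racah Σ t=0..2: t=0:+1/207360 t=1:−1/57600 t=2:+1/207360 = -1/129600
⇒ 3j(5 6 5; 2 -4 2)² = 168/12155, sgn +1
4πI² = N·(3j₀)²·(3jₘ)² = 896/3757
I = +1·√(0.238488/4π) = 0.13776169

0.137762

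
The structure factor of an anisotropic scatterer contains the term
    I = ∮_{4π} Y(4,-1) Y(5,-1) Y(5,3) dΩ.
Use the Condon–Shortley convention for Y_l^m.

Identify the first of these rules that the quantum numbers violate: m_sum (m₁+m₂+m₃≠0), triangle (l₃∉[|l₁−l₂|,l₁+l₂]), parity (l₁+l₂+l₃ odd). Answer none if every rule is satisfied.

m_sum

Σmᵢ = 1  ✗
l₃∈[|l₁−l₂|,l₁+l₂]=[1,9], have l₃=5
Σlᵢ = 14 ⇒ even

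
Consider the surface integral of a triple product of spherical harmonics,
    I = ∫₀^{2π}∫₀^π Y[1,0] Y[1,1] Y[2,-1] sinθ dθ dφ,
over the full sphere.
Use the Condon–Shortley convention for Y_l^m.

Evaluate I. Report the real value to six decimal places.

-0.218510

m-sum 0 ✓  L=4 even ✓  0≤2≤2 ✓
Π(2lᵢ+1) = 3×3×5 = 45
triangle coeff Δ(1,1,2) = 1/30
Σ_t [0,0]: t=0:+1/1 = 1/1
(3j)²=2/15 [(1 1 2; 0 0 0)], sign=+1
Σ_t [0,0]: t=0:+1/2 = 1/2
(3j)²=1/10 [(1 1 2; 0 1 -1)], sign=-1
⇒ 4πI² = 3/5
I = (-1)√(3/5/(4π)) = -0.21850969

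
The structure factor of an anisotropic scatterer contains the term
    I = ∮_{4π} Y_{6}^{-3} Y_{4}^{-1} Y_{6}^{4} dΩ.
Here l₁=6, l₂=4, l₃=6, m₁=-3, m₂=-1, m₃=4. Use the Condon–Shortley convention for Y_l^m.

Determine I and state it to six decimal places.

0.077598

Rules hold: Σm=0, L=16 even, 2≤6≤10.
N = 13·9·13 = 1521
Δ = 4!·8!·4!/17! = 1/15315300
Racah Σ t=0..4: t=0:+1/829440 t=1:−1/25920 t=2:+1/9216 t=3:−1/25920 t=4:+1/829440 = 7/207360
⇒ 3j(6 4 6; 0 0 0)² = 28/2431, sgn +1
Racah Σ t=1..3: t=1:−1/967680 t=2:+1/120960 t=3:−1/207360 = 1/414720
⇒ 3j(6 4 6; -3 -1 4)² = 21/4862, sgn +1
4πI² = N·(3j₀)²·(3jₘ)² = 2646/34969
I = +1·√(0.075667/4π) = 0.07759762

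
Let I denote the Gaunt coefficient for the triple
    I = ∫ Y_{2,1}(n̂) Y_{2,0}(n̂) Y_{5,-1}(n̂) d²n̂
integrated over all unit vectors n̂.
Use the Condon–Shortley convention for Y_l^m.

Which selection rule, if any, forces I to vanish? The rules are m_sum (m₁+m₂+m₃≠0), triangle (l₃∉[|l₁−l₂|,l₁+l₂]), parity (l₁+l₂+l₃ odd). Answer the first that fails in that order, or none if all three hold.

triangle

Σmᵢ = 0  ✓
l₃∈[|l₁−l₂|,l₁+l₂]=[0,4], have l₃=5  ✗
Σlᵢ = 9 ⇒ odd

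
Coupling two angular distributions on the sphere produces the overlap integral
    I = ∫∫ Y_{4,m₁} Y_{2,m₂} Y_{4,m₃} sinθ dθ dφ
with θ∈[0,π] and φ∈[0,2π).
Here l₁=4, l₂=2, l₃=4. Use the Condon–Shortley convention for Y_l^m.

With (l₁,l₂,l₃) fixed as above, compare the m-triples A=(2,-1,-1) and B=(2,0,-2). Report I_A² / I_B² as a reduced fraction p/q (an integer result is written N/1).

243/64

Shared (l₁,l₂,l₃)=(4,2,4): N and (l;000)² cancel in I_A²/I_B².
A: Δ = 2!·6!·2!/11! = 1/13860; Racah Σ t=0..1: t=0:+1/96 t=1:−1/240 = 1/160; ⇒ 3j(4 2 4; 2 -1 -1)² = 27/1540, sgn -1
B: Δ = 2!·6!·2!/11! = 1/13860; Racah Σ t=0..2: t=0:+1/192 t=1:−1/120 t=2:+1/2880 = -1/360; ⇒ 3j(4 2 4; 2 0 -2)² = 16/3465, sgn -1
I_A²/I_B² = (27/1540)/(16/3465) = 243/64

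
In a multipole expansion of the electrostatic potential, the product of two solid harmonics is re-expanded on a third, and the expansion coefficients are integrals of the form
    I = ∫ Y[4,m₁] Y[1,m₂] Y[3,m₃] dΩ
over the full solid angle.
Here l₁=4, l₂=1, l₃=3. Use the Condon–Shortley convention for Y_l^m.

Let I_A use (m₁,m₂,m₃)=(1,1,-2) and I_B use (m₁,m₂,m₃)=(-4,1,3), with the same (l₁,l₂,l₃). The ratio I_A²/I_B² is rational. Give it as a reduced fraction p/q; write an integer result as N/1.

Same 4,1,3: normalisation and zero-m 3j drop out of the ratio.
A: Δ: 2! 6! 0! / 9! → 1/252; sum: t=2:+1/240 = 1/240; 3j²(4 1 3; 1 1 -2) = Δ·Π!·Σ² = 1/84  (sign -1)
B: Δ: 2! 6! 0! / 9! → 1/252; sum: t=2:+1/1440 = 1/1440; 3j²(4 1 3; -4 1 3) = Δ·Π!·Σ² = 1/9  (sign +1)
I_A²/I_B² = (1/84)/(1/9) = 3/28

3/28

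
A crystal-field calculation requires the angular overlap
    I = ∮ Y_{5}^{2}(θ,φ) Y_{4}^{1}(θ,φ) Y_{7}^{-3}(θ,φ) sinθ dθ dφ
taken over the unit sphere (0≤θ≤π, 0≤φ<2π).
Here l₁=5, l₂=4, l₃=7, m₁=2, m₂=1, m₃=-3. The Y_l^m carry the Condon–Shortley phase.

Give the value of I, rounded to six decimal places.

Checks pass: Σm=0; 16 even; l₃=7∈[1,9].
(2·5+1)(2·4+1)(2·7+1) = 1485
Δ: 2! 8! 6! / 17! → 1/6126120
sum: t=0:+1/69120 t=1:−1/20736 t=2:+1/69120 = -1/51840
3j²(5 4 7; 0 0 0) = Δ·Π!·Σ² = 280/21879  (sign +1)
sum: t=0:+1/172800 t=1:−1/69120 t=2:+1/362880 = -43/7257600
3j²(5 4 7; 2 1 -3) = Δ·Π!·Σ² = 1849/170170  (sign -1)
combine: 4πI² = 1485·280/21879·1849/170170 = 110940/537251
take √, sign -1: I = -0.12818893

-0.128189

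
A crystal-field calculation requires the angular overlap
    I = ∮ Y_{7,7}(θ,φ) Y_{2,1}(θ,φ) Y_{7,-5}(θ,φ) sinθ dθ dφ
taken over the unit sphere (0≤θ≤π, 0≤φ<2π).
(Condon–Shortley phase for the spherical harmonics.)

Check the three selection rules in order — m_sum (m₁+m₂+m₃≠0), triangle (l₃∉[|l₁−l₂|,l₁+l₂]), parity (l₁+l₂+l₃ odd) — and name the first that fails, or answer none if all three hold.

m_sum

m₁+m₂+m₃ = 7 + 1 − 5 = 3  ✗
triangle: |7−2|=5 ≤ l₃=7 ≤ 7+2=9
parity: l₁+l₂+l₃ = 16 is even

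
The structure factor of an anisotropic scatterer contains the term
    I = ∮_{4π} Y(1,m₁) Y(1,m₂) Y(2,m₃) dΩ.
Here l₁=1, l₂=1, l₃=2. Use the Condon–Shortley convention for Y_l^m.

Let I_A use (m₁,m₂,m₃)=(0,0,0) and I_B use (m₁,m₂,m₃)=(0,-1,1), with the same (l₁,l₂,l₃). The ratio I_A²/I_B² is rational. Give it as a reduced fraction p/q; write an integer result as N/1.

4/3

l's match ⇒ only the (l;m) 3-j factors differ between A and B.
A: triangle coeff Δ(1,1,2) = 1/30; Σ_t [0,0]: t=0:+1/1 = 1/1; (3j)²=2/15 [(1 1 2; 0 0 0)], sign=+1
B: triangle coeff Δ(1,1,2) = 1/30; Σ_t [0,0]: t=0:+1/2 = 1/2; (3j)²=1/10 [(1 1 2; 0 -1 1)], sign=-1
I_A²/I_B² = (2/15)/(1/10) = 4/3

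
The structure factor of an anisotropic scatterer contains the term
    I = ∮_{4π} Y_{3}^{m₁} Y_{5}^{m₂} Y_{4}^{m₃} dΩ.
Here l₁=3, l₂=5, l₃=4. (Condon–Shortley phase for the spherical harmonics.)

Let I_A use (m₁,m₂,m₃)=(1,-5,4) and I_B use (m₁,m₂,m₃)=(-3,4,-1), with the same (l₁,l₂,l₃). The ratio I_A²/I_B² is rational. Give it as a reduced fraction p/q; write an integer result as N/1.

l's match ⇒ only the (l;m) 3-j factors differ between A and B.
A: triangle coeff Δ(3,5,4) = 1/180180; Σ_t [0,0]: t=0:+1/34560 = 1/34560; (3j)²=14/429 [(3 5 4; 1 -5 4)], sign=+1
B: triangle coeff Δ(3,5,4) = 1/180180; Σ_t [4,4]: t=4:+1/5760 = 1/5760; (3j)²=9/286 [(3 5 4; -3 4 -1)], sign=-1
I_A²/I_B² = (14/429)/(9/286) = 28/27

28/27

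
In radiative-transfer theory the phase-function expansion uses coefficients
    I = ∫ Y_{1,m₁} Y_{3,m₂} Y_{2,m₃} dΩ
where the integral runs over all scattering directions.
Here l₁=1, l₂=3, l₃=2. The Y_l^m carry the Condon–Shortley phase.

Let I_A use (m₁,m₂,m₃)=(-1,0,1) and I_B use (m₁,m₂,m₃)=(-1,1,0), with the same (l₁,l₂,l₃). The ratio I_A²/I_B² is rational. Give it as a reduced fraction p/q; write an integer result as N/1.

1/2

Same 1,3,2: normalisation and zero-m 3j drop out of the ratio.
A: Δ: 2! 0! 4! / 7! → 1/105; sum: t=2:+1/12 = 1/12; 3j²(1 3 2; -1 0 1) = Δ·Π!·Σ² = 1/35  (sign -1)
B: Δ: 2! 0! 4! / 7! → 1/105; sum: t=2:+1/8 = 1/8; 3j²(1 3 2; -1 1 0) = Δ·Π!·Σ² = 2/35  (sign +1)
I_A²/I_B² = (1/35)/(2/35) = 1/2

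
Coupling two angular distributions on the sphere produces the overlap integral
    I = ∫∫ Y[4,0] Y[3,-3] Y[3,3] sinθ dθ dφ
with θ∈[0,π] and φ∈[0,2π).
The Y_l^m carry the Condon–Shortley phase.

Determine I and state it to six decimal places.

Rules hold: Σm=0, L=10 even, 1≤3≤7.
N = 9·7·7 = 441
Δ = 4!·4!·2!/11! = 1/34650
Racah Σ t=1..3: t=1:−1/72 t=2:+1/16 t=3:−1/72 = 5/144
⇒ 3j(4 3 3; 0 0 0)² = 2/77, sgn -1
Racah Σ t=0..0: t=0:+1/1152 = 1/1152
⇒ 3j(4 3 3; 0 -3 3)² = 1/154, sgn +1
4πI² = N·(3j₀)²·(3jₘ)² = 9/121
I = -1·√(0.0743802/4π) = -0.07693494

-0.076935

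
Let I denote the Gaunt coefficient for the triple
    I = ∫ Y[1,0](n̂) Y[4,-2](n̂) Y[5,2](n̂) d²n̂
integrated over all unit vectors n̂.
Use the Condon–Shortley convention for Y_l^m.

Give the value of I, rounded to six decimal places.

0.225034

m-sum 0 ✓  L=10 even ✓  3≤5≤5 ✓
Π(2lᵢ+1) = 3×9×11 = 297
triangle coeff Δ(1,4,5) = 1/495
Σ_t [0,0]: t=0:+1/576 = 1/576
(3j)²=5/99 [(1 4 5; 0 0 0)], sign=-1
Σ_t [0,0]: t=0:+1/1440 = 1/1440
(3j)²=7/165 [(1 4 5; 0 -2 2)], sign=-1
⇒ 4πI² = 7/11
I = (+1)√(7/11/(4π)) = 0.22503380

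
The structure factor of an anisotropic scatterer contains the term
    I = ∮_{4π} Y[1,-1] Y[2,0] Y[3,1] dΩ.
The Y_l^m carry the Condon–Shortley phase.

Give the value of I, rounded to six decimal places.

-0.202301

Checks pass: Σm=0; 6 even; l₃=3∈[1,3].
(2·1+1)(2·2+1)(2·3+1) = 105
Δ: 0! 2! 4! / 7! → 1/105
sum: t=0:+1/4 = 1/4
3j²(1 2 3; 0 0 0) = Δ·Π!·Σ² = 3/35  (sign -1)
sum: t=0:+1/8 = 1/8
3j²(1 2 3; -1 0 1) = Δ·Π!·Σ² = 2/35  (sign +1)
combine: 4πI² = 105·3/35·2/35 = 18/35
take √, sign -1: I = -0.20230066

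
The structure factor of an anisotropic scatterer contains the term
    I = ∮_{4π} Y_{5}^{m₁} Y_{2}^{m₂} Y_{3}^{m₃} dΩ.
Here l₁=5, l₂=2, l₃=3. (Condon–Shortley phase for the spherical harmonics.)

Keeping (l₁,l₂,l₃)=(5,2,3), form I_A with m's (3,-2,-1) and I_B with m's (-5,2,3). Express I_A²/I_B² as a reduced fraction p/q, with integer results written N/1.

1/3

Same 5,2,3: normalisation and zero-m 3j drop out of the ratio.
A: Δ: 4! 6! 0! / 11! → 1/2310; sum: t=0:+1/1152 = 1/1152; 3j²(5 2 3; 3 -2 -1) = Δ·Π!·Σ² = 1/33  (sign +1)
B: Δ: 4! 6! 0! / 11! → 1/2310; sum: t=4:+1/17280 = 1/17280; 3j²(5 2 3; -5 2 3) = Δ·Π!·Σ² = 1/11  (sign +1)
I_A²/I_B² = (1/33)/(1/11) = 1/3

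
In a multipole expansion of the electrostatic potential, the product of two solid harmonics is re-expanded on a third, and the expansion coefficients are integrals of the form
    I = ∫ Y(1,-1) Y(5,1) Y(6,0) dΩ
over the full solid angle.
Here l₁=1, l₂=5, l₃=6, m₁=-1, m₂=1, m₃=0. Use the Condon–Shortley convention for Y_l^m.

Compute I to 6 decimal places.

Checks pass: Σm=0; 12 even; l₃=6∈[4,6].
(2·1+1)(2·5+1)(2·6+1) = 429
Δ: 0! 2! 10! / 13! → 1/858
sum: t=0:+1/14400 = 1/14400
3j²(1 5 6; 0 0 0) = Δ·Π!·Σ² = 6/143  (sign +1)
sum: t=0:+1/34560 = 1/34560
3j²(1 5 6; -1 1 0) = Δ·Π!·Σ² = 5/286  (sign +1)
combine: 4πI² = 429·6/143·5/286 = 45/143
take √, sign +1: I = 0.15824621

0.158246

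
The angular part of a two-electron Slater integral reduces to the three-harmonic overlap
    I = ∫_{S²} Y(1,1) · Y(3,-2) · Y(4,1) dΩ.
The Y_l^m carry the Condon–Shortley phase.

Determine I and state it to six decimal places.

-0.106622

Rules hold: Σm=0, L=8 even, 2≤4≤4.
N = 3·7·9 = 189
Δ = 0!·2!·6!/9! = 1/252
Racah Σ t=0..0: t=0:+1/36 = 1/36
⇒ 3j(1 3 4; 0 0 0)² = 4/63, sgn +1
Racah Σ t=0..0: t=0:+1/240 = 1/240
⇒ 3j(1 3 4; 1 -2 1)² = 1/84, sgn -1
4πI² = N·(3j₀)²·(3jₘ)² = 1/7
I = -1·√(0.142857/4π) = -0.10662181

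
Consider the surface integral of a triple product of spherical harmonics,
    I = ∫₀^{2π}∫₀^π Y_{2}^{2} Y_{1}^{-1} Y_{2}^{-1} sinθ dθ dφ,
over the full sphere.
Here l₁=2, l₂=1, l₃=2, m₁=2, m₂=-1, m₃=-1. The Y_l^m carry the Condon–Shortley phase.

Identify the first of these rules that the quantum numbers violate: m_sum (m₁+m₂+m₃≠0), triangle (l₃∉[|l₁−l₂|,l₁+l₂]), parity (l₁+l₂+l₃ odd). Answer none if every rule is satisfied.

parity

m₁+m₂+m₃ = 2 − 1 − 1 = 0  ✓
triangle: |2−1|=1 ≤ l₃=2 ≤ 2+1=3  ✓
parity: l₁+l₂+l₃ = 5 is odd  ✗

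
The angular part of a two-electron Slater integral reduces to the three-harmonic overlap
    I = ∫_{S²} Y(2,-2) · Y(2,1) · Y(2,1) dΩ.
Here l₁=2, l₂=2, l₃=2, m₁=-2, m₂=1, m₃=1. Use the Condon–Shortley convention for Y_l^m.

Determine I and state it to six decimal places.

Rules hold: Σm=0, L=6 even, 0≤2≤4.
N = 5·5·5 = 125
Δ = 2!·2!·2!/7! = 1/630
Racah Σ t=0..2: t=0:+1/8 t=1:−1/1 t=2:+1/8 = -3/4
⇒ 3j(2 2 2; 0 0 0)² = 2/35, sgn -1
Racah Σ t=2..2: t=2:+1/4 = 1/4
⇒ 3j(2 2 2; -2 1 1)² = 3/35, sgn -1
4πI² = N·(3j₀)²·(3jₘ)² = 30/49
I = +1·√(0.612245/4π) = 0.22072812

0.220728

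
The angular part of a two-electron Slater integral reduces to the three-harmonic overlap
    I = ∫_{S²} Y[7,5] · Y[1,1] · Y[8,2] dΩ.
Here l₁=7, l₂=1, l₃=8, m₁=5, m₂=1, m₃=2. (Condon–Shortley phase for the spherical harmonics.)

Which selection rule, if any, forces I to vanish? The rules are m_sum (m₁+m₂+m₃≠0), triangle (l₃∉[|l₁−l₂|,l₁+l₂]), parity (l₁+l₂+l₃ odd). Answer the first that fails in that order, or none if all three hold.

Σmᵢ = 8  ✗
l₃∈[|l₁−l₂|,l₁+l₂]=[6,8], have l₃=8
Σlᵢ = 16 ⇒ even

m_sum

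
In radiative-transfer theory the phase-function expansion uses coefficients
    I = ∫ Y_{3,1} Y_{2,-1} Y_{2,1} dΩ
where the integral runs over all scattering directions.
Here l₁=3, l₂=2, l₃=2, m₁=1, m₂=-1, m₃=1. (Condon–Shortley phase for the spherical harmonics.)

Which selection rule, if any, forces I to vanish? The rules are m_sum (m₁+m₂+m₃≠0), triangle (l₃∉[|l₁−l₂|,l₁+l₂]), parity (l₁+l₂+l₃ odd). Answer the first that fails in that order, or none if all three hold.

m_sum

Σmᵢ = 1  ✗
l₃∈[|l₁−l₂|,l₁+l₂]=[1,5], have l₃=2
Σlᵢ = 7 ⇒ odd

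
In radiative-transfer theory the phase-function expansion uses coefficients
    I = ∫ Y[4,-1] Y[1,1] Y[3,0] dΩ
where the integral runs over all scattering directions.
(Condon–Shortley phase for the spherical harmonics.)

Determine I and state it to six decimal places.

m-sum 0 ✓  L=8 even ✓  3≤3≤5 ✓
Π(2lᵢ+1) = 9×3×7 = 189
triangle coeff Δ(4,1,3) = 1/252
Σ_t [1,1]: t=1:−1/36 = -1/36
(3j)²=4/63 [(4 1 3; 0 0 0)], sign=+1
Σ_t [2,2]: t=2:+1/72 = 1/72
(3j)²=5/126 [(4 1 3; -1 1 0)], sign=-1
⇒ 4πI² = 10/21
I = (-1)√(10/21/(4π)) = -0.19466390

-0.194664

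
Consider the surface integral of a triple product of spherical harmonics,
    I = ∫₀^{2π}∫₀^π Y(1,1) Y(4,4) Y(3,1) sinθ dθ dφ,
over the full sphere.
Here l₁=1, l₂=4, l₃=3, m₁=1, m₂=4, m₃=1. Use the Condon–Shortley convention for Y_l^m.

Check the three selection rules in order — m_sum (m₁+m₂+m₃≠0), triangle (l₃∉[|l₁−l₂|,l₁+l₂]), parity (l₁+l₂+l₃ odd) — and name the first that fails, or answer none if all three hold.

m_sum

m₁+m₂+m₃ = 1 + 4 + 1 = 6  ✗
triangle: |1−4|=3 ≤ l₃=3 ≤ 1+4=5
parity: l₁+l₂+l₃ = 8 is even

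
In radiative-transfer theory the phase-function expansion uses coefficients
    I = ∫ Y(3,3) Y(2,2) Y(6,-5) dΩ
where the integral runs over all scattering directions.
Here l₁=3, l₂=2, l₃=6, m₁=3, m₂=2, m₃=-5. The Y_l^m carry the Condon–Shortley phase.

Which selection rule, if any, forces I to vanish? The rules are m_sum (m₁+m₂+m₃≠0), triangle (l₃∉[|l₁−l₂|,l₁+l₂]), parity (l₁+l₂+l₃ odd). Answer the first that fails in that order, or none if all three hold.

m₁+m₂+m₃ = 3 + 2 − 5 = 0  ✓
triangle: |3−2|=1 ≤ l₃=6 ≤ 3+2=5  ✗
parity: l₁+l₂+l₃ = 11 is odd

triangle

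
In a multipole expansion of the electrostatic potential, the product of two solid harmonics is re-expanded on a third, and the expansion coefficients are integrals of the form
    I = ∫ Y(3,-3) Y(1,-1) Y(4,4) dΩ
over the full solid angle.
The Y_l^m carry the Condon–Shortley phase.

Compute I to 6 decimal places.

0.325735

m-sum 0 ✓  L=8 even ✓  2≤4≤4 ✓
Π(2lᵢ+1) = 7×3×9 = 189
triangle coeff Δ(3,1,4) = 1/252
Σ_t [0,0]: t=0:+1/36 = 1/36
(3j)²=4/63 [(3 1 4; 0 0 0)], sign=+1
Σ_t [0,0]: t=0:+1/1440 = 1/1440
(3j)²=1/9 [(3 1 4; -3 -1 4)], sign=+1
⇒ 4πI² = 4/3
I = (+1)√(4/3/(4π)) = 0.32573501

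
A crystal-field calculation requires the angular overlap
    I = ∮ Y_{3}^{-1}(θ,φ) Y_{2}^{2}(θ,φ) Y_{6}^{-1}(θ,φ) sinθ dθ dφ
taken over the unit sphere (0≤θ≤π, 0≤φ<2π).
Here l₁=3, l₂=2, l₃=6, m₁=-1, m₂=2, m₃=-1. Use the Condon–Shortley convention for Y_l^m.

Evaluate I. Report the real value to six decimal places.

0.000000

l₃=6 ∉ [1,5] — triangle fails ⇒ I = 0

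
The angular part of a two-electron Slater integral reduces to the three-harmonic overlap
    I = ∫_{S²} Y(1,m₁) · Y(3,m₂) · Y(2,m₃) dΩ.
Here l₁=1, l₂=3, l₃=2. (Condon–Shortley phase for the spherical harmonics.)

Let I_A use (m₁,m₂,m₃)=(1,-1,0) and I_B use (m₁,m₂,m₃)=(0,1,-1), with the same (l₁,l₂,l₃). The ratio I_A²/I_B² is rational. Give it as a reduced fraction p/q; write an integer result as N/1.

3/4

Shared (l₁,l₂,l₃)=(1,3,2): N and (l;000)² cancel in I_A²/I_B².
A: Δ = 2!·0!·4!/7! = 1/105; Racah Σ t=0..0: t=0:+1/8 = 1/8; ⇒ 3j(1 3 2; 1 -1 0)² = 2/35, sgn +1
B: Δ = 2!·0!·4!/7! = 1/105; Racah Σ t=1..1: t=1:−1/6 = -1/6; ⇒ 3j(1 3 2; 0 1 -1)² = 8/105, sgn +1
I_A²/I_B² = (2/35)/(8/105) = 3/4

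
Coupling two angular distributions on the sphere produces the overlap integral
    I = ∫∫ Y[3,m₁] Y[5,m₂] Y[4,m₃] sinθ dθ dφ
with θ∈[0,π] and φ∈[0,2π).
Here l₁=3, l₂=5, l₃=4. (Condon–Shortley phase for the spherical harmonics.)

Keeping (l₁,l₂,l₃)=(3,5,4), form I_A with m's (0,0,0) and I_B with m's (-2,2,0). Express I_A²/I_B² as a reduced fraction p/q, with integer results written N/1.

l's match ⇒ only the (l;m) 3-j factors differ between A and B.
A: triangle coeff Δ(3,5,4) = 1/180180; Σ_t [1,3]: t=1:−1/576 t=2:+1/144 t=3:−1/576 = 1/288; (3j)²=20/1001 [(3 5 4; 0 0 0)], sign=+1
B: triangle coeff Δ(3,5,4) = 1/180180; Σ_t [3,4]: t=3:−1/576 t=4:+1/864 = -1/1728; (3j)²=5/1287 [(3 5 4; -2 2 0)], sign=-1
I_A²/I_B² = (20/1001)/(5/1287) = 36/7

36/7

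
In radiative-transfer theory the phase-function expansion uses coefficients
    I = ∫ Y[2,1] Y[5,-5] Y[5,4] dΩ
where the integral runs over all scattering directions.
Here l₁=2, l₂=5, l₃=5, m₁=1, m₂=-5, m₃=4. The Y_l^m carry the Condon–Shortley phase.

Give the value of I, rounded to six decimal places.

Rules hold: Σm=0, L=12 even, 3≤5≤7.
N = 5·11·11 = 605
Δ = 2!·2!·8!/13! = 1/38610
Racah Σ t=0..2: t=0:+1/2880 t=1:−1/576 t=2:+1/2880 = -1/960
⇒ 3j(2 5 5; 0 0 0)² = 10/429, sgn +1
Racah Σ t=0..0: t=0:+1/80640 = 1/80640
⇒ 3j(2 5 5; 1 -5 4)² = 9/286, sgn -1
4πI² = N·(3j₀)²·(3jₘ)² = 75/169
I = -1·√(0.443787/4π) = -0.18792404

-0.187924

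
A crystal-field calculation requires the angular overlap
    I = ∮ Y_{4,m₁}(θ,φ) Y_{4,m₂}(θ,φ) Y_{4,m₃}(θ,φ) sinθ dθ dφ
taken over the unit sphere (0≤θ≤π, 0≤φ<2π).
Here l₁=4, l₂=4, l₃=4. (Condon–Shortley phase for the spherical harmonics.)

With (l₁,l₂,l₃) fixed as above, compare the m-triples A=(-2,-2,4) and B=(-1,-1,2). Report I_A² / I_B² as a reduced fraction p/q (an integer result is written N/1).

Shared (l₁,l₂,l₃)=(4,4,4): N and (l;000)² cancel in I_A²/I_B².
A: Δ = 4!·4!·4!/13! = 1/450450; Racah Σ t=2..2: t=2:+1/2304 = 1/2304; ⇒ 3j(4 4 4; -2 -2 4)² = 5/143, sgn +1
B: Δ = 4!·4!·4!/13! = 1/450450; Racah Σ t=1..3: t=1:−1/576 t=2:+1/144 t=3:−1/576 = 1/288; ⇒ 3j(4 4 4; -1 -1 2)² = 20/1001, sgn +1
I_A²/I_B² = (5/143)/(20/1001) = 7/4

7/4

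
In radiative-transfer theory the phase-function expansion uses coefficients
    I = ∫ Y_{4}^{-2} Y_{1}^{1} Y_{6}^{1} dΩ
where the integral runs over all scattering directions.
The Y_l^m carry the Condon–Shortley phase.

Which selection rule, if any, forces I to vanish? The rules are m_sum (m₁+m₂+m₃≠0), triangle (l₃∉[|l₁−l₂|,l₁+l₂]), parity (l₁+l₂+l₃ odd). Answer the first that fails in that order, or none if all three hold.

azimuthal sum: -2 + 1 + 1 = 0  ✓
3 ≤ 6 ≤ 5 (triangle on l)  ✗
L = 4 + 1 + 6 = 11 (odd)

triangle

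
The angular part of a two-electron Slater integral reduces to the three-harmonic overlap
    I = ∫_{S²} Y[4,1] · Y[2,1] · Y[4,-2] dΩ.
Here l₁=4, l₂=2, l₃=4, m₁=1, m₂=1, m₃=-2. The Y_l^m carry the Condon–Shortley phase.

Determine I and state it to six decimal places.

Checks pass: Σm=0; 10 even; l₃=4∈[2,6].
(2·4+1)(2·2+1)(2·4+1) = 405
Δ: 2! 6! 2! / 11! → 1/13860
sum: t=0:+1/192 t=1:−1/36 t=2:+1/192 = -5/288
3j²(4 2 4; 0 0 0) = Δ·Π!·Σ² = 20/693  (sign -1)
sum: t=1:−1/96 t=2:+1/240 = -1/160
3j²(4 2 4; 1 1 -2) = Δ·Π!·Σ² = 27/1540  (sign -1)
combine: 4πI² = 405·20/693·27/1540 = 1215/5929
take √, sign +1: I = 0.12770047

0.127700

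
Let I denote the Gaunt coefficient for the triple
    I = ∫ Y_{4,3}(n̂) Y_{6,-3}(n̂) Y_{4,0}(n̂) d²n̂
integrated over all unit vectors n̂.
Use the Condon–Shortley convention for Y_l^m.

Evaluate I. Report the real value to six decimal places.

Checks pass: Σm=0; 14 even; l₃=4∈[2,10].
(2·4+1)(2·6+1)(2·4+1) = 1053
Δ: 6! 2! 6! / 15! → 1/1261260
sum: t=2:+1/4608 t=3:−1/1296 t=4:+1/4608 = -7/20736
3j²(4 6 4; 0 0 0) = Δ·Π!·Σ² = 20/1287  (sign -1)
sum: t=0:+1/25920 t=1:−1/11520 = -1/20736
3j²(4 6 4; 3 -3 0) = Δ·Π!·Σ² = 5/429  (sign -1)
combine: 4πI² = 1053·20/1287·5/429 = 300/1573
take √, sign +1: I = 0.12319450

0.123195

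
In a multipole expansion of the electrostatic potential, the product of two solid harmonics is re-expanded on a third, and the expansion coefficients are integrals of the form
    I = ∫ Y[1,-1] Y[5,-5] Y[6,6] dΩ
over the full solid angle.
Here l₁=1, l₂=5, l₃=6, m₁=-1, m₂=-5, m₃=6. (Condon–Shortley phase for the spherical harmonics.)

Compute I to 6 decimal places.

0.331940

Rules hold: Σm=0, L=12 even, 4≤6≤6.
N = 3·11·13 = 429
Δ = 0!·2!·10!/13! = 1/858
Racah Σ t=0..0: t=0:+1/14400 = 1/14400
⇒ 3j(1 5 6; 0 0 0)² = 6/143, sgn +1
Racah Σ t=0..0: t=0:+1/7257600 = 1/7257600
⇒ 3j(1 5 6; -1 -5 6)² = 1/13, sgn +1
4πI² = N·(3j₀)²·(3jₘ)² = 18/13
I = +1·√(1.38462/4π) = 0.33194004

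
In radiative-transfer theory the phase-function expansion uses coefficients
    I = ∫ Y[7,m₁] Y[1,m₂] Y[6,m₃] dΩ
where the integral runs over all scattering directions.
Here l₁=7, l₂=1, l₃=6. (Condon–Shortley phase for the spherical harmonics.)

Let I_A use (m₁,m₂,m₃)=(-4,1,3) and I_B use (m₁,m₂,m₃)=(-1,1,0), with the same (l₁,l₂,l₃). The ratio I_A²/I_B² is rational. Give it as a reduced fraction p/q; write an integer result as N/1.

l's match ⇒ only the (l;m) 3-j factors differ between A and B.
A: triangle coeff Δ(7,1,6) = 1/1365; Σ_t [2,2]: t=2:+1/4354560 = 1/4354560; (3j)²=11/273 [(7 1 6; -4 1 3)], sign=-1
B: triangle coeff Δ(7,1,6) = 1/1365; Σ_t [2,2]: t=2:+1/1036800 = 1/1036800; (3j)²=4/195 [(7 1 6; -1 1 0)], sign=+1
I_A²/I_B² = (11/273)/(4/195) = 55/28

55/28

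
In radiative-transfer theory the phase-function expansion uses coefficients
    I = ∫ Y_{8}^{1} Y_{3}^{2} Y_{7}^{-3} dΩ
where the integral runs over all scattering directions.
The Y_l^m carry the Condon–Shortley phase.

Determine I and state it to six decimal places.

0.166232

Rules hold: Σm=0, L=18 even, 5≤7≤11.
N = 17·7·15 = 1785
Δ = 4!·12!·2!/19! = 1/5290740
Racah Σ t=1..3: t=1:−1/7257600 t=2:+1/2073600 t=3:−1/7257600 = 1/4838400
⇒ 3j(8 3 7; 0 0 0)² = 252/20995, sgn -1
Racah Σ t=3..4: t=3:−1/11612160 t=4:+1/52254720 = -1/14929920
⇒ 3j(8 3 7; 1 2 -3)² = 1225/75582, sgn -1
4πI² = N·(3j₀)²·(3jₘ)² = 360150/1037153
I = +1·√(0.347249/4π) = 0.16623228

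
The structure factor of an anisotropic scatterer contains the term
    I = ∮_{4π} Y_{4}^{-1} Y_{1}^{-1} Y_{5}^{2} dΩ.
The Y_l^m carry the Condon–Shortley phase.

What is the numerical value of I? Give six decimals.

0.225034

Checks pass: Σm=0; 10 even; l₃=5∈[3,5].
(2·4+1)(2·1+1)(2·5+1) = 297
Δ: 0! 8! 2! / 11! → 1/495
sum: t=0:+1/576 = 1/576
3j²(4 1 5; 0 0 0) = Δ·Π!·Σ² = 5/99  (sign -1)
sum: t=0:+1/1440 = 1/1440
3j²(4 1 5; -1 -1 2) = Δ·Π!·Σ² = 7/165  (sign -1)
combine: 4πI² = 297·5/99·7/165 = 7/11
take √, sign +1: I = 0.22503380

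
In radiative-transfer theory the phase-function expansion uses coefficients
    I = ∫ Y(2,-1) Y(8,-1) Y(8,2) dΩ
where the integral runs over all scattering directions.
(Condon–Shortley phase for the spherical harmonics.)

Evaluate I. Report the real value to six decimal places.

m-sum 0 ✓  L=18 even ✓  6≤8≤10 ✓
Π(2lᵢ+1) = 5×17×17 = 1445
triangle coeff Δ(2,8,8) = 1/348840
Σ_t [0,2]: t=0:+1/116121600 t=1:−1/25401600 t=2:+1/116121600 = -1/45158400
(3j)²=24/1615 [(2 8 8; 0 0 0)], sign=-1
Σ_t [1,2]: t=1:−1/58060800 t=2:+1/87091200 = -1/174182400
(3j)²=7/2584 [(2 8 8; -1 -1 2)], sign=-1
⇒ 4πI² = 21/361
I = (+1)√(21/361/(4π)) = 0.06803793

0.068038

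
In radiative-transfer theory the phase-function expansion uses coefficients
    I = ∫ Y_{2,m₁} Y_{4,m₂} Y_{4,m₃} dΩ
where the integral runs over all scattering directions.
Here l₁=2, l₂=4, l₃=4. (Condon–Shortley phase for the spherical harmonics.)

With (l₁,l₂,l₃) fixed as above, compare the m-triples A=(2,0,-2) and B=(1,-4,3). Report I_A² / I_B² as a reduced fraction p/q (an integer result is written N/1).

l's match ⇒ only the (l;m) 3-j factors differ between A and B.
A: triangle coeff Δ(2,4,4) = 1/13860; Σ_t [0,0]: t=0:+1/192 = 1/192; (3j)²=3/77 [(2 4 4; 2 0 -2)], sign=+1
B: triangle coeff Δ(2,4,4) = 1/13860; Σ_t [0,0]: t=0:+1/1440 = 1/1440; (3j)²=7/165 [(2 4 4; 1 -4 3)], sign=-1
I_A²/I_B² = (3/77)/(7/165) = 45/49

45/49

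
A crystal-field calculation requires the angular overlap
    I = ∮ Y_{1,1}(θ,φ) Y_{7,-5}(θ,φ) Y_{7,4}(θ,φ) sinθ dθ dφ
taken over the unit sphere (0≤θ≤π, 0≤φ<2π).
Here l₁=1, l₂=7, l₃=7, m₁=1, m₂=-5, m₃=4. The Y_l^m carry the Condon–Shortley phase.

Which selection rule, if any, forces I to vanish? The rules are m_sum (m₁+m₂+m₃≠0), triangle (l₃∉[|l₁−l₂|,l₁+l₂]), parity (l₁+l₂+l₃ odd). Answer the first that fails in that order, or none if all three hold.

parity

Σmᵢ = 0  ✓
l₃∈[|l₁−l₂|,l₁+l₂]=[6,8], have l₃=7  ✓
Σlᵢ = 15 ⇒ odd  ✗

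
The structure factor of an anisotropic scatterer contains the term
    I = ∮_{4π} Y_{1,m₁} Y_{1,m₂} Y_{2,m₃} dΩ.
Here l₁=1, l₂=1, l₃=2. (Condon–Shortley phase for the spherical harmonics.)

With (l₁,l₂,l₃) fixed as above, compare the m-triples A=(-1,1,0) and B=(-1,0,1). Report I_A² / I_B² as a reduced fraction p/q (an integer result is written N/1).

l's match ⇒ only the (l;m) 3-j factors differ between A and B.
A: triangle coeff Δ(1,1,2) = 1/30; Σ_t [0,0]: t=0:+1/4 = 1/4; (3j)²=1/30 [(1 1 2; -1 1 0)], sign=+1
B: triangle coeff Δ(1,1,2) = 1/30; Σ_t [0,0]: t=0:+1/2 = 1/2; (3j)²=1/10 [(1 1 2; -1 0 1)], sign=-1
I_A²/I_B² = (1/30)/(1/10) = 1/3

1/3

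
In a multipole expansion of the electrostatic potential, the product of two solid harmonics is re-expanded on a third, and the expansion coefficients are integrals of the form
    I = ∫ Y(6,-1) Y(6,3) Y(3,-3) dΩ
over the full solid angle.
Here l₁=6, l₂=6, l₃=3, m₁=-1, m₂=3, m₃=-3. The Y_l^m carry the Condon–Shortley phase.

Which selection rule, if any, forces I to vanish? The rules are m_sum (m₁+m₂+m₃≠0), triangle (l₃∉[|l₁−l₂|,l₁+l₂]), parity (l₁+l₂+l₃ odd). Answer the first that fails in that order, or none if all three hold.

m_sum

Σmᵢ = -1  ✗
l₃∈[|l₁−l₂|,l₁+l₂]=[0,12], have l₃=3
Σlᵢ = 15 ⇒ odd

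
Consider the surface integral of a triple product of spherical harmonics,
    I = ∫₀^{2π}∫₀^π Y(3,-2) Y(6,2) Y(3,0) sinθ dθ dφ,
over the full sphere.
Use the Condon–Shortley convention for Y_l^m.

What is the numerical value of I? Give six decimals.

0.177420

Rules hold: Σm=0, L=12 even, 3≤3≤9.
N = 7·13·7 = 637
Δ = 6!·0!·6!/13! = 1/12012
Racah Σ t=3..3: t=3:−1/1296 = -1/1296
⇒ 3j(3 6 3; 0 0 0)² = 100/3003, sgn +1
Racah Σ t=5..5: t=5:−1/4320 = -1/4320
⇒ 3j(3 6 3; -2 2 0)² = 8/429, sgn +1
4πI² = N·(3j₀)²·(3jₘ)² = 5600/14157
I = +1·√(0.395564/4π) = 0.17742036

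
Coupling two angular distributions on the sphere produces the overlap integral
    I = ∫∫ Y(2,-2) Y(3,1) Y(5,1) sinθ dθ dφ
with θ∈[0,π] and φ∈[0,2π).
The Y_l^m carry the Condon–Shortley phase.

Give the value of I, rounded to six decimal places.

-0.092802

Rules hold: Σm=0, L=10 even, 1≤5≤5.
N = 5·7·11 = 385
Δ = 0!·4!·6!/11! = 1/2310
Racah Σ t=0..0: t=0:+1/144 = 1/144
⇒ 3j(2 3 5; 0 0 0)² = 10/231, sgn -1
Racah Σ t=0..0: t=0:+1/1152 = 1/1152
⇒ 3j(2 3 5; -2 1 1)² = 1/154, sgn +1
4πI² = N·(3j₀)²·(3jₘ)² = 25/231
I = -1·√(0.108225/4π) = -0.09280237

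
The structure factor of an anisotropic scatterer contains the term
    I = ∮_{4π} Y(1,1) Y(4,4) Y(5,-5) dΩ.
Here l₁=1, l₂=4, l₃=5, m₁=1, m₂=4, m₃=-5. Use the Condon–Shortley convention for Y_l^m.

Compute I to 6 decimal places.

m-sum 0 ✓  L=10 even ✓  3≤5≤5 ✓
Π(2lᵢ+1) = 3×9×11 = 297
triangle coeff Δ(1,4,5) = 1/495
Σ_t [0,0]: t=0:+1/576 = 1/576
(3j)²=5/99 [(1 4 5; 0 0 0)], sign=-1
Σ_t [0,0]: t=0:+1/80640 = 1/80640
(3j)²=1/11 [(1 4 5; 1 4 -5)], sign=+1
⇒ 4πI² = 15/11
I = (-1)√(15/11/(4π)) = -0.32941575

-0.329416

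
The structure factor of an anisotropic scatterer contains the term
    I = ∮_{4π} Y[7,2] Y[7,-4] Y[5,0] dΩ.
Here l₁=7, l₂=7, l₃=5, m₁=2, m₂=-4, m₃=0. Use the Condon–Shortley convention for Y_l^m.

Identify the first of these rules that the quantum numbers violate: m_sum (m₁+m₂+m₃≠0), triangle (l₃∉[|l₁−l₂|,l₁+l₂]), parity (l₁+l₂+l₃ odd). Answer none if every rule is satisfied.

m_sum

azimuthal sum: 2 − 4 + 0 = -2  ✗
0 ≤ 5 ≤ 14 (triangle on l)
L = 7 + 7 + 5 = 19 (odd)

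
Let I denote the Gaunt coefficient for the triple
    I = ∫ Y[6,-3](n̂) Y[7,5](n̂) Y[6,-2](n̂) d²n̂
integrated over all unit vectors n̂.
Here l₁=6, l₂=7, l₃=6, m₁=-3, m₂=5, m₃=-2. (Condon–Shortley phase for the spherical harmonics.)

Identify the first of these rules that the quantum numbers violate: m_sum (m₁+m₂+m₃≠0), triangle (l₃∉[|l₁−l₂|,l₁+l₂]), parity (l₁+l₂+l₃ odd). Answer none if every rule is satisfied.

m₁+m₂+m₃ = -3 + 5 − 2 = 0  ✓
triangle: |6−7|=1 ≤ l₃=6 ≤ 6+7=13  ✓
parity: l₁+l₂+l₃ = 19 is odd  ✗

parity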